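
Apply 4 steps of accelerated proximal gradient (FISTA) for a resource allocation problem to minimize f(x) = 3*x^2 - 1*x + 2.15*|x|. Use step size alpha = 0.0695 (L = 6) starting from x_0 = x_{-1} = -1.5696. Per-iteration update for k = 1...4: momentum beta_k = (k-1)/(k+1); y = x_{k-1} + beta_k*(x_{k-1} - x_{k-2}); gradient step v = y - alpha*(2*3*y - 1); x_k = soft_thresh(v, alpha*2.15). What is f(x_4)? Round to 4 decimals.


FISTA on f(x) = 3*x^2 - 1*x + 2.15*|x|
L = 6, alpha = 0.0695
Iteration 1: beta = 0.0, y = -1.5696 + 0.0*(-1.5696 + 1.5696) = -1.5696
  grad(y) = -10.4176, v = y - alpha*grad = -0.8456
  prox(v) = soft_thresh(-0.8456, 0.1494) = -0.6962
Iteration 2: beta = 0.3333, y = -0.6962 + 0.3333*(-0.6962 + 1.5696) = -0.405
  grad(y) = -3.43, v = y - alpha*grad = -0.1666
  prox(v) = soft_thresh(-0.1666, 0.1494) = -0.0172
Iteration 3: beta = 0.5, y = -0.0172 + 0.5*(-0.0172 + 0.6962) = 0.3223
  grad(y) = 0.9337, v = y - alpha*grad = 0.2574
  prox(v) = soft_thresh(0.2574, 0.1494) = 0.108
Iteration 4: beta = 0.6, y = 0.108 + 0.6*(0.108 + 0.0172) = 0.1831
  grad(y) = 0.0984, v = y - alpha*grad = 0.1762
  prox(v) = soft_thresh(0.1762, 0.1494) = 0.0268
f(x_4) = 3*0.0268^2 - 1*0.0268 + 2.15*|0.0268| = 0.033


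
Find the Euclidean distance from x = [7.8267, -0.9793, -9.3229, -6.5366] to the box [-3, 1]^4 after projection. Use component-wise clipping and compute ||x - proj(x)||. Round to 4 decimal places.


Project each component onto [-3, 1].
clip(7.8267) = 1.0, clip(-0.9793) = -0.9793, clip(-9.3229) = -3.0, clip(-6.5366) = -3.0
Projection = [1.0, -0.9793, -3.0, -3.0]
Squared diffs: [46.6038, 0.0, 39.9791, 12.5075]
Distance = sqrt(99.0904) = 9.9544


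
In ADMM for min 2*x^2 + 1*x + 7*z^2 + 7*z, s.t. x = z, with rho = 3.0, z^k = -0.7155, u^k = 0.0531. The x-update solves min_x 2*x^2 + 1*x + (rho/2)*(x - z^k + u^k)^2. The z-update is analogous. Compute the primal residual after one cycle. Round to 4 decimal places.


ADMM iteration with rho = 3.0, z^k = -0.7155, u^k = 0.0531
Step 1: x-update.
Minimize 2*x^2 + 1*x + (3.0/2)*(x + 0.7155 + 0.0531)^2
FOC: (2*2 + 3.0)*x = -1 + 3.0*(-0.7155 - 0.0531)
x^{k+1} = -0.4723
Step 2: z-update.
Minimize 7*z^2 + 7*z + (3.0/2)*(-0.4723 - z + 0.0531)^2
FOC: (2*7 + 3.0)*z = -7 + 3.0*(-0.4723 + 0.0531)
z^{k+1} = -0.4857
Step 3: u-update.
u^{k+1} = 0.0531 - 0.4723 + 0.4857 = 0.0666
Step 4: Primal residual = |-0.4723 + 0.4857| = 0.0135


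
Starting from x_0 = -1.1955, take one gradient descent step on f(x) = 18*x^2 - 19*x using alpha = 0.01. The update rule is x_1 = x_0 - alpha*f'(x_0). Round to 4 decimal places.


We compute the gradient at x_0 and apply the update.
f'(x) = 36*x - 19
f'(-1.1955) = 36*-1.1955 - 19 = -62.038
x_1 = -1.1955 - 0.01*-62.038 = -0.5751


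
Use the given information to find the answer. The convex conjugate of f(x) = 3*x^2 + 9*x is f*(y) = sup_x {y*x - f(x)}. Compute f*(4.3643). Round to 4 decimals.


f*(y) = sup_x {y*x - a*x^2 - b*x} = sup_x {(y-b)*x - a*x^2}
FOC: (y - b) - 2a*x = 0 => x* = (y - b)/(2a)
x* = (4.3643 - 9)/(2*3) = -0.7726
f*(4.3643) = (y-b)^2/(4a) = (4.3643 - 9)^2/(4*3)
= 21.4897/12 = 1.7908


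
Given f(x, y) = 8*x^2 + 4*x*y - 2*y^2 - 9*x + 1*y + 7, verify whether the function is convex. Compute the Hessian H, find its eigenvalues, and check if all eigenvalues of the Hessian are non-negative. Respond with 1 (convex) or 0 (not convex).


The Hessian of f(x,y) = 8*x^2 + 4*x*y - 2*y^2 - 9*x + 1*y + 7 is:
H = [[16, 4], [4, -4]]
Trace = 16 - 4 = 12
Determinant = 16*-4 - (4)^2 = -80
Discriminant = (12)^2 - 4*-80 = 464.0
Eigenvalues: lambda_1 = -4.7703, lambda_2 = 16.7703
The function is not convex.

0


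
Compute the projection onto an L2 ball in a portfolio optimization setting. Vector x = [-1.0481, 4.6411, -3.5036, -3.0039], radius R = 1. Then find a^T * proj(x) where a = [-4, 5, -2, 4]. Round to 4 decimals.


Step 1: Compute ||x|| (intermediates to 6 decimals).
||x|| = sqrt((-1.0481)^2 + 4.6411^2 + (-3.5036)^2 + (-3.0039)^2) = 6.628495
Step 2: Project.
Since ||x|| > R, scale = R/||x|| = 1/6.628495 = 0.150864, proj(x) = scale * x
proj(x) = [-0.158121, 0.700175, -0.528567, -0.45318]
Step 3: Dot product.
a^T * proj(x) = -4*(-0.158121) + 5*0.700175 - 2*(-0.528567) + 4*(-0.45318) = 3.3778


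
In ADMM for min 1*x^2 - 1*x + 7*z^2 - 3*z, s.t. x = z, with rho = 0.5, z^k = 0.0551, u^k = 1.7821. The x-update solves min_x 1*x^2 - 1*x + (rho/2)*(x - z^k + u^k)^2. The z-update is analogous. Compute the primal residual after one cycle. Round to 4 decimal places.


ADMM iteration with rho = 0.5, z^k = 0.0551, u^k = 1.7821
Step 1: x-update.
Minimize 1*x^2 - 1*x + (0.5/2)*(x - 0.0551 + 1.7821)^2
FOC: (2*1 + 0.5)*x = 1 + 0.5*(0.0551 - 1.7821)
x^{k+1} = 0.0546
Step 2: z-update.
Minimize 7*z^2 - 3*z + (0.5/2)*(0.0546 - z + 1.7821)^2
FOC: (2*7 + 0.5)*z = 3 + 0.5*(0.0546 + 1.7821)
z^{k+1} = 0.2702
Step 3: u-update.
u^{k+1} = 1.7821 + 0.0546 - 0.2702 = 1.5665
Step 4: Primal residual = |0.0546 - 0.2702| = 0.2156


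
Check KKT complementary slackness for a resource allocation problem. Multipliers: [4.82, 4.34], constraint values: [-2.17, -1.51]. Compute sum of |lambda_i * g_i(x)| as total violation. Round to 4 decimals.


KKT complementary slackness check:
lambda_1 * g_1 = 4.82 * -2.17 = -10.4594
lambda_2 * g_2 = 4.34 * -1.51 = -6.5534
Total violation = 10.4594 + 6.5534 = 17.0128


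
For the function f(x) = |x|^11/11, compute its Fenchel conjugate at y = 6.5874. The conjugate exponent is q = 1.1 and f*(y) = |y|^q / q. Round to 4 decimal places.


The conjugate exponent q satisfies 1/p + 1/q = 1.
p = 11, so q = 11/(11 - 1) = 1.1
|y|^q = 6.5874^1.1 = 7.954
f*(6.5874) = 7.954 / 1.1 = 7.2309


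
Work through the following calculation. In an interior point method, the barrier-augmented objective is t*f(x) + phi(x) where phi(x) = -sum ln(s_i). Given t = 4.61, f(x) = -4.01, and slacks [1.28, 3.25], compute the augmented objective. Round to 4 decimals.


Step 1: Compute log-barrier.
ln values: [0.2469, 1.1787]
phi = -(0.2469 + 1.1787) = -1.4255
Step 2: Compute augmented objective.
t*f(x) = 4.61*-4.01 = -18.4861
Total = -18.4861 - 1.4255 = -19.9116


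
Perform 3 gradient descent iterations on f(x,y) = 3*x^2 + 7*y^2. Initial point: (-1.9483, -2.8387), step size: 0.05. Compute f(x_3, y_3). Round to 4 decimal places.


Gradient descent on f(x,y) = 3*x^2 + 7*y^2.
Starting point: (-1.9483, -2.8387), alpha = 0.05
Step 1: grad_x = 2*3*-1.9483 = -11.6898, grad_y = 2*7*-2.8387 = -39.7418
  x_1 = -1.9483 - 0.05*-11.6898 = -1.3638
  y_1 = -2.8387 - 0.05*-39.7418 = -0.8516
Step 2: grad_x = 2*3*-1.3638 = -8.1829, grad_y = 2*7*-0.8516 = -11.9225
  x_2 = -1.3638 - 0.05*-8.1829 = -0.9547
  y_2 = -0.8516 - 0.05*-11.9225 = -0.2555
Step 3: grad_x = 2*3*-0.9547 = -5.728, grad_y = 2*7*-0.2555 = -3.5768
  x_3 = -0.9547 - 0.05*-5.728 = -0.6683
  y_3 = -0.2555 - 0.05*-3.5768 = -0.0766
f(-0.6683, -0.0766) = 3*(-0.6683)^2 + 7*(-0.0766)^2 = 1.3809


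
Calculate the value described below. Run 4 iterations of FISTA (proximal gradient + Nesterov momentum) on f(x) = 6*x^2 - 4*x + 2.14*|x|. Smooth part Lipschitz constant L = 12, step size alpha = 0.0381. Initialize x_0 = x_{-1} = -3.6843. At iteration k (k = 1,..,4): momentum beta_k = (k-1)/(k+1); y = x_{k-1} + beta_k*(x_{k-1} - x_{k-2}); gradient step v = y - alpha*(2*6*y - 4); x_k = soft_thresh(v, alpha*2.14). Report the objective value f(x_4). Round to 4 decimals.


FISTA on f(x) = 6*x^2 - 4*x + 2.14*|x|
L = 12, alpha = 0.0381
Iteration 1: beta = 0.0, y = -3.6843 + 0.0*(-3.6843 + 3.6843) = -3.6843
  grad(y) = -48.2116, v = y - alpha*grad = -1.8474
  prox(v) = soft_thresh(-1.8474, 0.0815) = -1.7659
Iteration 2: beta = 0.3333, y = -1.7659 + 0.3333*(-1.7659 + 3.6843) = -1.1264
  grad(y) = -17.5173, v = y - alpha*grad = -0.459
  prox(v) = soft_thresh(-0.459, 0.0815) = -0.3775
Iteration 3: beta = 0.5, y = -0.3775 + 0.5*(-0.3775 + 1.7659) = 0.3167
  grad(y) = -0.1995, v = y - alpha*grad = 0.3243
  prox(v) = soft_thresh(0.3243, 0.0815) = 0.2428
Iteration 4: beta = 0.6, y = 0.2428 + 0.6*(0.2428 + 0.3775) = 0.6149
  grad(y) = 3.3792, v = y - alpha*grad = 0.4862
  prox(v) = soft_thresh(0.4862, 0.0815) = 0.4047
f(x_4) = 6*0.4047^2 - 4*0.4047 + 2.14*|0.4047| = 0.2298


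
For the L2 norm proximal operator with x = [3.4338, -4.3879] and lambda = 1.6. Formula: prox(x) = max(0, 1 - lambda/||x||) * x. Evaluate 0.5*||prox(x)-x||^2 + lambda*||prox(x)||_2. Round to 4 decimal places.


Step 1: Compute ||x||.
||x|| = 5.5718
Step 2: Compute scaling factor.
scale = max(0, 1 - 1.6/5.5718) = 0.7128
Step 3: prox(x) = [2.4477, -3.1279]
||prox(x)|| = 3.9718
Step 4: Proximal objective.
0.5*||prox-x||^2 = 1.28
lambda*||prox|| = 6.3549
Total = 7.6348


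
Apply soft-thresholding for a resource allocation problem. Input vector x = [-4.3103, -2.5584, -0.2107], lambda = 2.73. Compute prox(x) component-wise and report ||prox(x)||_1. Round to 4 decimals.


Soft-thresholding with lambda = 2.73:
prox(-4.3103) = sign(-4.3103)*max(|-4.3103| - 2.73, 0) = -1.5803
prox(-2.5584) = sign(-2.5584)*max(|-2.5584| - 2.73, 0) = 0.0
prox(-0.2107) = sign(-0.2107)*max(|-0.2107| - 2.73, 0) = 0.0
prox(x) = [-1.5803, 0.0, 0.0]
||prox(x)||_1 = 1.5803 + 0.0 + 0.0 = 1.5803


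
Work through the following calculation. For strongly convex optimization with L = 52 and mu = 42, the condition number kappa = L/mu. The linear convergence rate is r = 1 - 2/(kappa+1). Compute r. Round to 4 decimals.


Step 1: Compute the condition number.
kappa = L/mu = 52/42 = 1.2381
Step 2: Compute the convergence rate.
r = 1 - 2/(kappa + 1) = 1 - 2*mu/(L + mu) = (L - mu)/(L + mu) = 10/94 = 0.1064


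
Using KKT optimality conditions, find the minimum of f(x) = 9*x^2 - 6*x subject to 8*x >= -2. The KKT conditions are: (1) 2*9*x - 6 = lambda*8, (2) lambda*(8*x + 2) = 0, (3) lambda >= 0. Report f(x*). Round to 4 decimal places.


Step 1: Try lambda = 0 (constraint inactive).
Stationarity: 2*9*x - 6 = 0
x* = 6/(2*9) = 1/3 = 0.3333 (rounded; the exact value 1/3 is used below)
Check constraint: 8*0.3333 = 2.6664 >= -2 -- satisfied.
Step 2: Compute optimal value.
f(x*) = 9*(1/3)^2 - 6*(1/3) = -1.0


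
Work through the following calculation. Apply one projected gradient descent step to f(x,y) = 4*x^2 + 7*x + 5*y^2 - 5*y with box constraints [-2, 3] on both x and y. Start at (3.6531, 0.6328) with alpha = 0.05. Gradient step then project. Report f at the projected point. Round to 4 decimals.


Step 1: Compute gradient at (3.6531, 0.6328).
grad_x = 2*4*3.6531 + 7 = 36.2248
grad_y = 2*5*0.6328 - 5 = 1.328
Step 2: Gradient step.
x_raw = 3.6531 - 0.05*36.2248 = 1.8419
y_raw = 0.6328 - 0.05*1.328 = 0.5664
Step 3: Project onto [-2, 3].
x_proj = clip(1.8419) = 1.8419
y_proj = clip(0.5664) = 0.5664
Step 4: Evaluate f.
f(1.8419, 0.5664) = 25.2349


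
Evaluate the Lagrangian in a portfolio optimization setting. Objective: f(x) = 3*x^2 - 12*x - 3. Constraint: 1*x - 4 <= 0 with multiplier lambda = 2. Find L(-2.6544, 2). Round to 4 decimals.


Step 1: Evaluate f(x).
f(-2.6544) = 3*(-2.6544)^2 - 12*(-2.6544) - 3 = 49.9903
Step 2: Evaluate g(x).
g(-2.6544) = 1*-2.6544 - 4 = -6.6544
Step 3: Compute Lagrangian.
L = 49.9903 + 2*-6.6544 = 36.6815


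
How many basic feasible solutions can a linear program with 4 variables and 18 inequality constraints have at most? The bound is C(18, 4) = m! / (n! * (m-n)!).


Each vertex corresponds to some choice of n active constraints out of m, so the number of vertices is at most C(m, n) = m! / (n!(m-n)!).
m = 18, n = 4
Numerator: 18 * 17 * 16 * 15
Denominator: 4! = 24
C(18, 4) = 3060


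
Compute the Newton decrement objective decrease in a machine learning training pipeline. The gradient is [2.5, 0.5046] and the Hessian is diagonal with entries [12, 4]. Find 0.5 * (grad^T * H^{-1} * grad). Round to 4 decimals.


Step 1: H is diagonal, so H^(-1) * g = [0.2083, 0.1262].
Step 2: g^T H^(-1) g = sum_i g_i^2 / H_ii
  = (2.5)^2/12 + (0.5046)^2/4
  = 0.5208 + 0.0637 = 0.5845
Step 3: Objective decrease = 0.5 * g^T H^(-1) g = 0.2922


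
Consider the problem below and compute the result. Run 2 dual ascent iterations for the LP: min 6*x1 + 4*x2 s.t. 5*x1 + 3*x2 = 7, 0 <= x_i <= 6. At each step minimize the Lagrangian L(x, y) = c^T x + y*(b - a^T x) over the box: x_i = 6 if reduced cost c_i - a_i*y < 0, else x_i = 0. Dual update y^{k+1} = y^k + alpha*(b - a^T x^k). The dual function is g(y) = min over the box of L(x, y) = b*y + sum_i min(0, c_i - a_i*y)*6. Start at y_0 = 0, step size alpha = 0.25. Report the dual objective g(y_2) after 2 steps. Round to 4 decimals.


Dual ascent for LP: min 6*x1 + 4*x2, 5*x1 + 3*x2 = 7, 0 <= x_i <= 6
Step 1: y^k = 0.0, reduced costs: (6.0, 4.0)
  x^k = (0.0, 0.0), subgradient = b - a^T x = 7.0
  y^{k+1} = 0.0 + 0.25*7.0 = 1.75
Step 2: y^k = 1.75, reduced costs: (-2.75, -1.25)
  x^k = (6.0, 6.0), subgradient = b - a^T x = -41.0
  y^{k+1} = 1.75 + 0.25*-41.0 = -8.5
Dual objective at y_2 = -8.5: reduced costs (48.5, 29.5), box minimizer x = (0.0, 0.0)
g(y_2) = b*y + (c1 - a1*y)*x1 + (c2 - a2*y)*x2 = 7*(-8.5) + 48.5*0.0 + 29.5*0.0 = -59.5 + 0.0 + 0.0 = -59.5


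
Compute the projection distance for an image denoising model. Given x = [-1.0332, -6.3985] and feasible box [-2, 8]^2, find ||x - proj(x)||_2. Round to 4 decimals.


Project each component onto [-2, 8].
clip(-1.0332) = -1.0332, clip(-6.3985) = -2.0
Projection = [-1.0332, -2.0]
Squared diffs: [0.0, 19.3468]
Distance = sqrt(19.3468) = 4.3985


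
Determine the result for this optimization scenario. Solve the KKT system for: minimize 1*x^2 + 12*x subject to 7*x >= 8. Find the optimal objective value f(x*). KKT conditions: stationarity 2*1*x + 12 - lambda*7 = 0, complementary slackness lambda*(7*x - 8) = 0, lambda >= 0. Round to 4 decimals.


Step 1: Try lambda = 0 (constraint inactive).
x_unc = -12/(2*1) = -6.0
Check: 7*-6.0 = -42.0 < 8 -- violated!
Step 2: Constraint must be active: 7*x = 8
x* = 8/7 = 1.1429 (rounded; the exact value 8/7 is used below)
lambda = (2*1*(8/7) + 12)/7 = 2.0408
Step 3: Compute optimal value.
f(x*) = 1*(8/7)^2 + 12*(8/7) = 15.0204


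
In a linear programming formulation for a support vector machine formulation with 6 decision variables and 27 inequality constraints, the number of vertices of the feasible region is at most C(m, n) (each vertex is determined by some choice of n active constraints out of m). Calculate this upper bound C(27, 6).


Each vertex corresponds to some choice of n active constraints out of m, so the number of vertices is at most C(m, n) = m! / (n!(m-n)!).
m = 27, n = 6
Numerator: 27 * 26 * 25 * 24 * 23 * 22
Denominator: 6! = 720
C(27, 6) = 296010


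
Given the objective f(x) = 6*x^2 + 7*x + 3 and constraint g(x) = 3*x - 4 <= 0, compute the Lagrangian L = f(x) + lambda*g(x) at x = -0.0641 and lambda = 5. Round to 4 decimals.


Step 1: Evaluate f(x).
f(-0.0641) = 6*(-0.0641)^2 + 7*(-0.0641) + 3 = 2.576
Step 2: Evaluate g(x).
g(-0.0641) = 3*-0.0641 - 4 = -4.1923
Step 3: Compute Lagrangian.
L = 2.576 + 5*-4.1923 = -18.3855


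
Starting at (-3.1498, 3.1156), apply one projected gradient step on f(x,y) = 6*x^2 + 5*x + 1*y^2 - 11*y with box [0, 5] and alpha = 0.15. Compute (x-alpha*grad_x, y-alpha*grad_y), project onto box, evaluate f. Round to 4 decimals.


Step 1: Compute gradient at (-3.1498, 3.1156).
grad_x = 2*6*-3.1498 + 5 = -32.7976
grad_y = 2*1*3.1156 - 11 = -4.7688
Step 2: Gradient step.
x_raw = -3.1498 - 0.15*-32.7976 = 1.7698
y_raw = 3.1156 - 0.15*-4.7688 = 3.8309
Step 3: Project onto [0, 5].
x_proj = clip(1.7698) = 1.7698
y_proj = clip(3.8309) = 3.8309
Step 4: Evaluate f.
f(1.7698, 3.8309) = 0.179


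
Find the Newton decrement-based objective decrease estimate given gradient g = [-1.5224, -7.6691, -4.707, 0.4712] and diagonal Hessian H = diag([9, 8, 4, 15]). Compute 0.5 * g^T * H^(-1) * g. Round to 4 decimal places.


Step 1: H is diagonal, so H^(-1) * g = [-0.1692, -0.9586, -1.1768, 0.0314].
Step 2: g^T H^(-1) g = sum_i g_i^2 / H_ii
  = (-1.5224)^2/9 + (-7.6691)^2/8 + (-4.707)^2/4 + (0.4712)^2/15
  = 0.2575 + 7.3519 + 5.539 + 0.0148 = 13.1632
Step 3: Objective decrease = 0.5 * g^T H^(-1) g = 6.5816


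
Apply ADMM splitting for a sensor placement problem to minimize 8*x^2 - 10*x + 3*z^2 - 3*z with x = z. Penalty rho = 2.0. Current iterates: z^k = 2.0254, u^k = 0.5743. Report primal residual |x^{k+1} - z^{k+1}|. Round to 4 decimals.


ADMM iteration with rho = 2.0, z^k = 2.0254, u^k = 0.5743
Step 1: x-update.
Minimize 8*x^2 - 10*x + (2.0/2)*(x - 2.0254 + 0.5743)^2
FOC: (2*8 + 2.0)*x = 10 + 2.0*(2.0254 - 0.5743)
x^{k+1} = 0.7168
Step 2: z-update.
Minimize 3*z^2 - 3*z + (2.0/2)*(0.7168 - z + 0.5743)^2
FOC: (2*3 + 2.0)*z = 3 + 2.0*(0.7168 + 0.5743)
z^{k+1} = 0.6978
Step 3: u-update.
u^{k+1} = 0.5743 + 0.7168 - 0.6978 = 0.5933
Step 4: Primal residual = |0.7168 - 0.6978| = 0.019


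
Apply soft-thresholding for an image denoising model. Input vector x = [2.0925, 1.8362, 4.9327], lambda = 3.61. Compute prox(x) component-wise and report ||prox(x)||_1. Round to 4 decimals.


Soft-thresholding with lambda = 3.61:
prox(2.0925) = sign(2.0925)*max(|2.0925| - 3.61, 0) = 0.0
prox(1.8362) = sign(1.8362)*max(|1.8362| - 3.61, 0) = 0.0
prox(4.9327) = sign(4.9327)*max(|4.9327| - 3.61, 0) = 1.3227
prox(x) = [0.0, 0.0, 1.3227]
||prox(x)||_1 = 0.0 + 0.0 + 1.3227 = 1.3227


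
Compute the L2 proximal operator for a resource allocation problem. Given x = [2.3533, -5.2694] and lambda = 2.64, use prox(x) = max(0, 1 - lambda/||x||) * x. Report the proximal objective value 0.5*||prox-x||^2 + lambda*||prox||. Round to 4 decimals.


Step 1: Compute ||x||.
||x|| = 5.771
Step 2: Compute scaling factor.
scale = max(0, 1 - 2.64/5.771) = 0.5425
Step 3: prox(x) = [1.2768, -2.8589]
||prox(x)|| = 3.131
Step 4: Proximal objective.
0.5*||prox-x||^2 = 3.4848
lambda*||prox|| = 8.2658
Total = 11.7507


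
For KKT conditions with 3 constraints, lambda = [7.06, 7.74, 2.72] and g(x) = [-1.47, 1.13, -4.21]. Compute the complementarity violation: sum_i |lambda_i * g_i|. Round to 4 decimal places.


KKT complementary slackness check:
lambda_1 * g_1 = 7.06 * -1.47 = -10.3782
lambda_2 * g_2 = 7.74 * 1.13 = 8.7462
lambda_3 * g_3 = 2.72 * -4.21 = -11.4512
Total violation = 10.3782 + 8.7462 + 11.4512 = 30.5756


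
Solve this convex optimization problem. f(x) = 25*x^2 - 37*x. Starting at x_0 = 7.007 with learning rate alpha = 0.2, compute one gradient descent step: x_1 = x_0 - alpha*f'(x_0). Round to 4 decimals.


We compute the gradient at x_0 and apply the update.
f'(x) = 50*x - 37
f'(7.007) = 50*7.007 - 37 = 313.35
x_1 = 7.007 - 0.2*313.35 = -55.663


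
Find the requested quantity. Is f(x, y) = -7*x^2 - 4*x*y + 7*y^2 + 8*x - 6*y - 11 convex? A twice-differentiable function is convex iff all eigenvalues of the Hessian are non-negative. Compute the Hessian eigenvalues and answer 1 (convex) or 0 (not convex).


The Hessian of f(x,y) = -7*x^2 - 4*x*y + 7*y^2 + 8*x - 6*y - 11 is:
H = [[-14, -4], [-4, 14]]
Trace = -14 + 14 = 0
Determinant = -14*14 - (-4)^2 = -212
Discriminant = (0)^2 - 4*-212 = 848.0
Eigenvalues: lambda_1 = -14.5602, lambda_2 = 14.5602
The function is not convex.

0


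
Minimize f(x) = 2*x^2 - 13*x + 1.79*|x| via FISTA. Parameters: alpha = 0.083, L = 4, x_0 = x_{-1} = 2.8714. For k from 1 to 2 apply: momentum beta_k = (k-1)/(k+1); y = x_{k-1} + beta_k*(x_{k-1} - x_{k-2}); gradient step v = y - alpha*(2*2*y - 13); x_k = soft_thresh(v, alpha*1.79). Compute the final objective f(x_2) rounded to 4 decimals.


FISTA on f(x) = 2*x^2 - 13*x + 1.79*|x|
L = 4, alpha = 0.083
Iteration 1: beta = 0.0, y = 2.8714 + 0.0*(2.8714 - 2.8714) = 2.8714
  grad(y) = -1.5144, v = y - alpha*grad = 2.9971
  prox(v) = soft_thresh(2.9971, 0.1486) = 2.8485
Iteration 2: beta = 0.3333, y = 2.8485 + 0.3333*(2.8485 - 2.8714) = 2.8409
  grad(y) = -1.6364, v = y - alpha*grad = 2.9767
  prox(v) = soft_thresh(2.9767, 0.1486) = 2.8282
f(x_2) = 2*2.8282^2 - 13*2.8282 + 1.79*|2.8282| = -15.7067


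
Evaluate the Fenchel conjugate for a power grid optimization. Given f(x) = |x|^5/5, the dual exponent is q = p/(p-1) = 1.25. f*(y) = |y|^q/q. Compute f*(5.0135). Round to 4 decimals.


The conjugate exponent q satisfies 1/p + 1/q = 1.
p = 5, so q = 5/(5 - 1) = 1.25
|y|^q = 5.0135^1.25 = 7.502
f*(5.0135) = 7.502 / 1.25 = 6.0016


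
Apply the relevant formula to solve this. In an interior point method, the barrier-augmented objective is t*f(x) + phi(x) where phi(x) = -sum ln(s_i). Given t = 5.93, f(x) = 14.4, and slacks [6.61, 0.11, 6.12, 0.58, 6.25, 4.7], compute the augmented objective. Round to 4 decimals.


Step 1: Compute log-barrier.
ln values: [1.8886, -2.2073, 1.8116, -0.5447, 1.8326, 1.5476]
phi = -(1.8886 - 2.2073 + 1.8116 - 0.5447 + 1.8326 + 1.5476) = -4.3283
Step 2: Compute augmented objective.
t*f(x) = 5.93*14.4 = 85.392
Total = 85.392 - 4.3283 = 81.0637


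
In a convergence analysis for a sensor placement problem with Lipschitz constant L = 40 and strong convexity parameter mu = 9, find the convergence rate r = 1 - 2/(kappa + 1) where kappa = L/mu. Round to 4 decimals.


Step 1: Compute the condition number.
kappa = L/mu = 40/9 = 4.4444
Step 2: Compute the convergence rate.
r = 1 - 2/(kappa + 1) = 1 - 2*mu/(L + mu) = (L - mu)/(L + mu) = 31/49 = 0.6327


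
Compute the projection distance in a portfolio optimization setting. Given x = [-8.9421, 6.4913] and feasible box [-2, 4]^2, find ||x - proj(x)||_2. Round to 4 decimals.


Project each component onto [-2, 4].
clip(-8.9421) = -2.0, clip(6.4913) = 4.0
Projection = [-2.0, 4.0]
Squared diffs: [48.1928, 6.2066]
Distance = sqrt(54.3994) = 7.3756


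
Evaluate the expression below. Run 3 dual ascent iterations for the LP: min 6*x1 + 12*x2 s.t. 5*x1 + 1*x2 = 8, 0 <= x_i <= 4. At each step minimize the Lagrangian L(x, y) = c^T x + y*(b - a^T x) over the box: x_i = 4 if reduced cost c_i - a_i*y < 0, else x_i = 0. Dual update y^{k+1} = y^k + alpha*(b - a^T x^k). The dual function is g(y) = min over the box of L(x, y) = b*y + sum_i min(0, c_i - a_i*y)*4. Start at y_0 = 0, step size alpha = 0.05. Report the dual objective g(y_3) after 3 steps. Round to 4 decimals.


Dual ascent for LP: min 6*x1 + 12*x2, 5*x1 + 1*x2 = 8, 0 <= x_i <= 4
Step 1: y^k = 0.0, reduced costs: (6.0, 12.0)
  x^k = (0.0, 0.0), subgradient = b - a^T x = 8.0
  y^{k+1} = 0.0 + 0.05*8.0 = 0.4
Step 2: y^k = 0.4, reduced costs: (4.0, 11.6)
  x^k = (0.0, 0.0), subgradient = b - a^T x = 8.0
  y^{k+1} = 0.4 + 0.05*8.0 = 0.8
Step 3: y^k = 0.8, reduced costs: (2.0, 11.2)
  x^k = (0.0, 0.0), subgradient = b - a^T x = 8.0
  y^{k+1} = 0.8 + 0.05*8.0 = 1.2
Dual objective at y_3 = 1.2: reduced costs (0.0, 10.8), box minimizer x = (0.0, 0.0)
g(y_3) = b*y + (c1 - a1*y)*x1 + (c2 - a2*y)*x2 = 8*1.2 + 0.0*0.0 + 10.8*0.0 = 9.6 + 0.0 + 0.0 = 9.6


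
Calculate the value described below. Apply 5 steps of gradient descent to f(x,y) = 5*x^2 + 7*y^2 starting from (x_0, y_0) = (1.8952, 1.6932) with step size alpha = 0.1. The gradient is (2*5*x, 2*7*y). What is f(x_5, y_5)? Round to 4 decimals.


Gradient descent on f(x,y) = 5*x^2 + 7*y^2.
Starting point: (1.8952, 1.6932), alpha = 0.1
Step 1: grad_x = 2*5*1.8952 = 18.952, grad_y = 2*7*1.6932 = 23.7048
  x_1 = 1.8952 - 0.1*18.952 = 0.0
  y_1 = 1.6932 - 0.1*23.7048 = -0.6773
Step 2: grad_x = 2*5*0.0 = 0.0, grad_y = 2*7*-0.6773 = -9.4819
  x_2 = 0.0 - 0.1*0.0 = 0.0
  y_2 = -0.6773 - 0.1*-9.4819 = 0.2709
Step 3: grad_x = 2*5*0.0 = 0.0, grad_y = 2*7*0.2709 = 3.7928
  x_3 = 0.0 - 0.1*0.0 = 0.0
  y_3 = 0.2709 - 0.1*3.7928 = -0.1084
Step 4: grad_x = 2*5*0.0 = 0.0, grad_y = 2*7*-0.1084 = -1.5171
  x_4 = 0.0 - 0.1*0.0 = 0.0
  y_4 = -0.1084 - 0.1*-1.5171 = 0.0433
Step 5: grad_x = 2*5*0.0 = 0.0, grad_y = 2*7*0.0433 = 0.6068
  x_5 = 0.0 - 0.1*0.0 = 0.0
  y_5 = 0.0433 - 0.1*0.6068 = -0.0173
f(0.0, -0.0173) = 5*0.0^2 + 7*(-0.0173)^2 = 0.0021


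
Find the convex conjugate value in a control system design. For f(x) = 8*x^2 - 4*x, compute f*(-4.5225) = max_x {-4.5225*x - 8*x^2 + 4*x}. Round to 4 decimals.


f*(y) = sup_x {y*x - a*x^2 - b*x} = sup_x {(y-b)*x - a*x^2}
FOC: (y - b) - 2a*x = 0 => x* = (y - b)/(2a)
x* = (-4.5225 + 4)/(2*8) = -0.0327
f*(-4.5225) = (y-b)^2/(4a) = (-4.5225 + 4)^2/(4*8)
= 0.273/32 = 0.0085


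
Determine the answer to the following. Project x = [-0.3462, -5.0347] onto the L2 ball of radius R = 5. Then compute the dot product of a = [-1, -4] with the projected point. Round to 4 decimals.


Step 1: Compute ||x|| (intermediates to 6 decimals).
||x|| = sqrt((-0.3462)^2 + (-5.0347)^2) = 5.046589
Step 2: Project.
Since ||x|| > R, scale = R/||x|| = 5/5.046589 = 0.990768, proj(x) = scale * x
proj(x) = [-0.343004, -4.98822]
Step 3: Dot product.
a^T * proj(x) = -1*(-0.343004) - 4*(-4.98822) = 20.2959


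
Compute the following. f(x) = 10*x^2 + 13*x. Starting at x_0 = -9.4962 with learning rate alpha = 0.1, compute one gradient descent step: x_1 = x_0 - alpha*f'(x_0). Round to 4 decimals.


We compute the gradient at x_0 and apply the update.
f'(x) = 20*x + 13
f'(-9.4962) = 20*-9.4962 + 13 = -176.924
x_1 = -9.4962 - 0.1*-176.924 = 8.1962


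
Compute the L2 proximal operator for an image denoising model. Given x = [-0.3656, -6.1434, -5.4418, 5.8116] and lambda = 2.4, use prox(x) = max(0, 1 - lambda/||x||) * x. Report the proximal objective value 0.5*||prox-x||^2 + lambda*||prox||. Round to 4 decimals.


Step 1: Compute ||x||.
||x|| = 10.0629
Step 2: Compute scaling factor.
scale = max(0, 1 - 2.4/10.0629) = 0.7615
Step 3: prox(x) = [-0.2784, -4.6782, -4.1439, 4.4255]
||prox(x)|| = 7.6629
Step 4: Proximal objective.
0.5*||prox-x||^2 = 2.88
lambda*||prox|| = 18.391
Total = 21.2711


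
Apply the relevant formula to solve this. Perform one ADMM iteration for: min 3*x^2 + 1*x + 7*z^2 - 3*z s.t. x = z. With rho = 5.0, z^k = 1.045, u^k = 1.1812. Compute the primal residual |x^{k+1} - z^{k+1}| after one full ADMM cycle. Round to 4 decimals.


ADMM iteration with rho = 5.0, z^k = 1.045, u^k = 1.1812
Step 1: x-update.
Minimize 3*x^2 + 1*x + (5.0/2)*(x - 1.045 + 1.1812)^2
FOC: (2*3 + 5.0)*x = -1 + 5.0*(1.045 - 1.1812)
x^{k+1} = -0.1528
Step 2: z-update.
Minimize 7*z^2 - 3*z + (5.0/2)*(-0.1528 - z + 1.1812)^2
FOC: (2*7 + 5.0)*z = 3 + 5.0*(-0.1528 + 1.1812)
z^{k+1} = 0.4285
Step 3: u-update.
u^{k+1} = 1.1812 - 0.1528 - 0.4285 = 0.5999
Step 4: Primal residual = |-0.1528 - 0.4285| = 0.5813


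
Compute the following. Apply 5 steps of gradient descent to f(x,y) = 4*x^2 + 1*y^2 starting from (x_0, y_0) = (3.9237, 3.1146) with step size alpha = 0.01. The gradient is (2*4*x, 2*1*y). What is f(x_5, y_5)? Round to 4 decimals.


Gradient descent on f(x,y) = 4*x^2 + 1*y^2.
Starting point: (3.9237, 3.1146), alpha = 0.01
Step 1: grad_x = 2*4*3.9237 = 31.3896, grad_y = 2*1*3.1146 = 6.2292
  x_1 = 3.9237 - 0.01*31.3896 = 3.6098
  y_1 = 3.1146 - 0.01*6.2292 = 3.0523
Step 2: grad_x = 2*4*3.6098 = 28.8784, grad_y = 2*1*3.0523 = 6.1046
  x_2 = 3.6098 - 0.01*28.8784 = 3.321
  y_2 = 3.0523 - 0.01*6.1046 = 2.9913
Step 3: grad_x = 2*4*3.321 = 26.5682, grad_y = 2*1*2.9913 = 5.9825
  x_3 = 3.321 - 0.01*26.5682 = 3.0553
  y_3 = 2.9913 - 0.01*5.9825 = 2.9314
Step 4: grad_x = 2*4*3.0553 = 24.4427, grad_y = 2*1*2.9314 = 5.8629
  x_4 = 3.0553 - 0.01*24.4427 = 2.8109
  y_4 = 2.9314 - 0.01*5.8629 = 2.8728
Step 5: grad_x = 2*4*2.8109 = 22.4873, grad_y = 2*1*2.8728 = 5.7456
  x_5 = 2.8109 - 0.01*22.4873 = 2.586
  y_5 = 2.8728 - 0.01*5.7456 = 2.8154
f(2.586, 2.8154) = 4*2.586^2 + 1*2.8154^2 = 34.6766


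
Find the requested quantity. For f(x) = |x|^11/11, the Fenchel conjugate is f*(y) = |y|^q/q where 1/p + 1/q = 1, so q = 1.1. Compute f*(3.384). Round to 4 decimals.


The conjugate exponent q satisfies 1/p + 1/q = 1.
p = 11, so q = 11/(11 - 1) = 1.1
|y|^q = 3.384^1.1 = 3.8227
f*(3.384) = 3.8227 / 1.1 = 3.4752


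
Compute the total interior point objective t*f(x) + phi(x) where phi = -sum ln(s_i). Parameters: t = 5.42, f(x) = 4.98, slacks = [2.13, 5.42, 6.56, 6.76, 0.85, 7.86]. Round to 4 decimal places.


Step 1: Compute log-barrier.
ln values: [0.7561, 1.6901, 1.881, 1.911, -0.1625, 2.0618]
phi = -(0.7561 + 1.6901 + 1.881 + 1.911 - 0.1625 + 2.0618) = -8.1375
Step 2: Compute augmented objective.
t*f(x) = 5.42*4.98 = 26.9916
Total = 26.9916 - 8.1375 = 18.8541


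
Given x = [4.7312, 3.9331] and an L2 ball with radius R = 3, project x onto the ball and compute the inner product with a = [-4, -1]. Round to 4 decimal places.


Step 1: Compute ||x|| (intermediates to 6 decimals).
||x|| = sqrt(4.7312^2 + 3.9331^2) = 6.152522
Step 2: Project.
Since ||x|| > R, scale = R/||x|| = 3/6.152522 = 0.487605, proj(x) = scale * x
proj(x) = [2.306957, 1.917799]
Step 3: Dot product.
a^T * proj(x) = -4*2.306957 - 1*1.917799 = -11.1456


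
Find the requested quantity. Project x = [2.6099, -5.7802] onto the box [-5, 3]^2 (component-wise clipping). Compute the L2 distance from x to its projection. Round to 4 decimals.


Project each component onto [-5, 3].
clip(2.6099) = 2.6099, clip(-5.7802) = -5.0
Projection = [2.6099, -5.0]
Squared diffs: [0.0, 0.6087]
Distance = sqrt(0.6087) = 0.7802


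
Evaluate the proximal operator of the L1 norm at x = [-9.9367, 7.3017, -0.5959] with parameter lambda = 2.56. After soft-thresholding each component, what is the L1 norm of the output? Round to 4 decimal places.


Soft-thresholding with lambda = 2.56:
prox(-9.9367) = sign(-9.9367)*max(|-9.9367| - 2.56, 0) = -7.3767
prox(7.3017) = sign(7.3017)*max(|7.3017| - 2.56, 0) = 4.7417
prox(-0.5959) = sign(-0.5959)*max(|-0.5959| - 2.56, 0) = 0.0
prox(x) = [-7.3767, 4.7417, 0.0]
||prox(x)||_1 = 7.3767 + 4.7417 + 0.0 = 12.1184


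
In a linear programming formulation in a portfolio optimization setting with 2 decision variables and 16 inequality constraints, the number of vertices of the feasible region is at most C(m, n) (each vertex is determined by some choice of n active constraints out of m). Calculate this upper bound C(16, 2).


Each vertex corresponds to some choice of n active constraints out of m, so the number of vertices is at most C(m, n) = m! / (n!(m-n)!).
m = 16, n = 2
Numerator: 16 * 15
Denominator: 2! = 2
C(16, 2) = 120


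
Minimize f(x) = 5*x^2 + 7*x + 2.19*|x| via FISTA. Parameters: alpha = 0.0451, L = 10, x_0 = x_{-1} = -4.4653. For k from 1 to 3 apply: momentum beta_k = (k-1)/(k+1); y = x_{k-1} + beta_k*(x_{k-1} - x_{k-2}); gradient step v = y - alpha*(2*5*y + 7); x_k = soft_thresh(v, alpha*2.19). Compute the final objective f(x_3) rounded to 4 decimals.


FISTA on f(x) = 5*x^2 + 7*x + 2.19*|x|
L = 10, alpha = 0.0451
Iteration 1: beta = 0.0, y = -4.4653 + 0.0*(-4.4653 + 4.4653) = -4.4653
  grad(y) = -37.653, v = y - alpha*grad = -2.7671
  prox(v) = soft_thresh(-2.7671, 0.0988) = -2.6684
Iteration 2: beta = 0.3333, y = -2.6684 + 0.3333*(-2.6684 + 4.4653) = -2.0694
  grad(y) = -13.6941, v = y - alpha*grad = -1.4518
  prox(v) = soft_thresh(-1.4518, 0.0988) = -1.353
Iteration 3: beta = 0.5, y = -1.353 + 0.5*(-1.353 + 2.6684) = -0.6954
  grad(y) = 0.0464, v = y - alpha*grad = -0.6975
  prox(v) = soft_thresh(-0.6975, 0.0988) = -0.5987
f(x_3) = 5*(-0.5987)^2 + 7*(-0.5987) + 2.19*|-0.5987| = -1.0876


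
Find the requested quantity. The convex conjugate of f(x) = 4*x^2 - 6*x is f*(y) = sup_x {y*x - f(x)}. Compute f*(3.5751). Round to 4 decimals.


f*(y) = sup_x {y*x - a*x^2 - b*x} = sup_x {(y-b)*x - a*x^2}
FOC: (y - b) - 2a*x = 0 => x* = (y - b)/(2a)
x* = (3.5751 + 6)/(2*4) = 1.1969
f*(3.5751) = (y-b)^2/(4a) = (3.5751 + 6)^2/(4*4)
= 91.6825/16 = 5.7302


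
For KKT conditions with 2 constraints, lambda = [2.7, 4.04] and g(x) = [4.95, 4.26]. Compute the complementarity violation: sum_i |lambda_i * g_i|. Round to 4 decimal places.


KKT complementary slackness check:
lambda_1 * g_1 = 2.7 * 4.95 = 13.365
lambda_2 * g_2 = 4.04 * 4.26 = 17.2104
Total violation = 13.365 + 17.2104 = 30.5754


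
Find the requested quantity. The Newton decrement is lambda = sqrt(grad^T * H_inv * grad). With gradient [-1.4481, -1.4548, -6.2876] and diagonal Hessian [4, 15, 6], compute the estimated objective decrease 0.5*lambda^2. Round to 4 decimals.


Step 1: H is diagonal, so H^(-1) * g = [-0.362, -0.097, -1.0479].
Step 2: g^T H^(-1) g = sum_i g_i^2 / H_ii
  = (-1.4481)^2/4 + (-1.4548)^2/15 + (-6.2876)^2/6
  = 0.5242 + 0.1411 + 6.589 = 7.2543
Step 3: Objective decrease = 0.5 * g^T H^(-1) g = 3.6272


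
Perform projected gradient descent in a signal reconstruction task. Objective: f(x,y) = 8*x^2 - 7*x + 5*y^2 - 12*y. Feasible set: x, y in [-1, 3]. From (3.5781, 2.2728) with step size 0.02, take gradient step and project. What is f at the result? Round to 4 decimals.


Step 1: Compute gradient at (3.5781, 2.2728).
grad_x = 2*8*3.5781 - 7 = 50.2496
grad_y = 2*5*2.2728 - 12 = 10.728
Step 2: Gradient step.
x_raw = 3.5781 - 0.02*50.2496 = 2.5731
y_raw = 2.2728 - 0.02*10.728 = 2.0582
Step 3: Project onto [-1, 3].
x_proj = clip(2.5731) = 2.5731
y_proj = clip(2.0582) = 2.0582
Step 4: Evaluate f.
f(2.5731, 2.0582) = 31.4382


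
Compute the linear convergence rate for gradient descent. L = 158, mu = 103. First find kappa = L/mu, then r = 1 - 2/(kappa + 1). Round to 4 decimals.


Step 1: Compute the condition number.
kappa = L/mu = 158/103 = 1.534
Step 2: Compute the convergence rate.
r = 1 - 2/(kappa + 1) = 1 - 2*mu/(L + mu) = (L - mu)/(L + mu) = 55/261 = 0.2107


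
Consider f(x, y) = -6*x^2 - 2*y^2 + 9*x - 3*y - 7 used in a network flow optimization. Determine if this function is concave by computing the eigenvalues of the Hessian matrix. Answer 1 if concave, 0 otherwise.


The Hessian of f(x,y) = -6*x^2 - 2*y^2 + 9*x - 3*y - 7 is:
H = [[-12, 0], [0, -4]]
Trace = -12 - 4 = -16
Determinant = -12*-4 - (0)^2 = 48
Discriminant = (-16)^2 - 4*48 = 64.0
Eigenvalues: lambda_1 = -12.0, lambda_2 = -4.0
The function is concave.

1


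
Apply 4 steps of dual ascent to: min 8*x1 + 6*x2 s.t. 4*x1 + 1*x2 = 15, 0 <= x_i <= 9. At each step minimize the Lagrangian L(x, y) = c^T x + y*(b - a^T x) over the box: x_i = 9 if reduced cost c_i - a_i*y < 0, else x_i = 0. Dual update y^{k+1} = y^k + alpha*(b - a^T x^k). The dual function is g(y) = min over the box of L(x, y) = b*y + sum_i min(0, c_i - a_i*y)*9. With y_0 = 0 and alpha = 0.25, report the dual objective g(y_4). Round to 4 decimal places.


Dual ascent for LP: min 8*x1 + 6*x2, 4*x1 + 1*x2 = 15, 0 <= x_i <= 9
Step 1: y^k = 0.0, reduced costs: (8.0, 6.0)
  x^k = (0.0, 0.0), subgradient = b - a^T x = 15.0
  y^{k+1} = 0.0 + 0.25*15.0 = 3.75
Step 2: y^k = 3.75, reduced costs: (-7.0, 2.25)
  x^k = (9.0, 0.0), subgradient = b - a^T x = -21.0
  y^{k+1} = 3.75 + 0.25*-21.0 = -1.5
Step 3: y^k = -1.5, reduced costs: (14.0, 7.5)
  x^k = (0.0, 0.0), subgradient = b - a^T x = 15.0
  y^{k+1} = -1.5 + 0.25*15.0 = 2.25
Step 4: y^k = 2.25, reduced costs: (-1.0, 3.75)
  x^k = (9.0, 0.0), subgradient = b - a^T x = -21.0
  y^{k+1} = 2.25 + 0.25*-21.0 = -3.0
Dual objective at y_4 = -3.0: reduced costs (20.0, 9.0), box minimizer x = (0.0, 0.0)
g(y_4) = b*y + (c1 - a1*y)*x1 + (c2 - a2*y)*x2 = 15*(-3.0) + 20.0*0.0 + 9.0*0.0 = -45.0 + 0.0 + 0.0 = -45.0


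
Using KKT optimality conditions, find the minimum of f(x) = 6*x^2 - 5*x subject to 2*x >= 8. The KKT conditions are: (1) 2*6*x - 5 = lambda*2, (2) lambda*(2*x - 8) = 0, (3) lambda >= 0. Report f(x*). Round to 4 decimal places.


Step 1: Try lambda = 0 (constraint inactive).
x_unc = 5/(2*6) = 0.4167
Check: 2*0.4167 = 0.8334 < 8 -- violated!
Step 2: Constraint must be active: 2*x = 8
x* = 8/2 = 4.0
lambda = (2*6*4.0 - 5)/2 = 21.5
Step 3: Compute optimal value.
f(x*) = 6*4.0^2 - 5*4.0 = 76.0


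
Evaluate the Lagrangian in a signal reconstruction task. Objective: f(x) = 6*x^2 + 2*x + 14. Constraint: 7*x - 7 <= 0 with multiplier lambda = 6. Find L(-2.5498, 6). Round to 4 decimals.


Step 1: Evaluate f(x).
f(-2.5498) = 6*(-2.5498)^2 + 2*(-2.5498) + 14 = 47.9093
Step 2: Evaluate g(x).
g(-2.5498) = 7*-2.5498 - 7 = -24.8486
Step 3: Compute Lagrangian.
L = 47.9093 + 6*-24.8486 = -101.1823


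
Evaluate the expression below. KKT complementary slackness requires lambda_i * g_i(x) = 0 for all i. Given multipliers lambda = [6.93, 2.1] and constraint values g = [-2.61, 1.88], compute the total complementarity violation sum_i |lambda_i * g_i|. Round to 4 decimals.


KKT complementary slackness check:
lambda_1 * g_1 = 6.93 * -2.61 = -18.0873
lambda_2 * g_2 = 2.1 * 1.88 = 3.948
Total violation = 18.0873 + 3.948 = 22.0353


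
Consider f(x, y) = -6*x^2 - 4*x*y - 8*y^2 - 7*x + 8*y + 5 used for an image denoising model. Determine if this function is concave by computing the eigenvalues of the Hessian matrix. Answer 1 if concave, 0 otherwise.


The Hessian of f(x,y) = -6*x^2 - 4*x*y - 8*y^2 - 7*x + 8*y + 5 is:
H = [[-12, -4], [-4, -16]]
Trace = -12 - 16 = -28
Determinant = -12*-16 - (-4)^2 = 176
Discriminant = (-28)^2 - 4*176 = 80.0
Eigenvalues: lambda_1 = -18.4721, lambda_2 = -9.5279
The function is concave.

1


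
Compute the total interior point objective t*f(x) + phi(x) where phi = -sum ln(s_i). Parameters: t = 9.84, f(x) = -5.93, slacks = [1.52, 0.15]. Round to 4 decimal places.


Step 1: Compute log-barrier.
ln values: [0.4187, -1.8971]
phi = -(0.4187 - 1.8971) = 1.4784
Step 2: Compute augmented objective.
t*f(x) = 9.84*-5.93 = -58.3512
Total = -58.3512 + 1.4784 = -56.8728


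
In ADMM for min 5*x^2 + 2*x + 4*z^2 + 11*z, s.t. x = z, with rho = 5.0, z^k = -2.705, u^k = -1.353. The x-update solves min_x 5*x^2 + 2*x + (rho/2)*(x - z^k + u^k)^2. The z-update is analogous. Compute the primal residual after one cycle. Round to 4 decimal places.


ADMM iteration with rho = 5.0, z^k = -2.705, u^k = -1.353
Step 1: x-update.
Minimize 5*x^2 + 2*x + (5.0/2)*(x + 2.705 - 1.353)^2
FOC: (2*5 + 5.0)*x = -2 + 5.0*(-2.705 + 1.353)
x^{k+1} = -0.584
Step 2: z-update.
Minimize 4*z^2 + 11*z + (5.0/2)*(-0.584 - z - 1.353)^2
FOC: (2*4 + 5.0)*z = -11 + 5.0*(-0.584 - 1.353)
z^{k+1} = -1.5912
Step 3: u-update.
u^{k+1} = -1.353 - 0.584 + 1.5912 = -0.3458
Step 4: Primal residual = |-0.584 + 1.5912| = 1.0072


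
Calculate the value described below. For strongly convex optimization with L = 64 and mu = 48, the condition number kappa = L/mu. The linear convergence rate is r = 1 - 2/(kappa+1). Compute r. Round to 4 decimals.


Step 1: Compute the condition number.
kappa = L/mu = 64/48 = 1.3333
Step 2: Compute the convergence rate.
r = 1 - 2/(kappa + 1) = 1 - 2*mu/(L + mu) = (L - mu)/(L + mu) = 16/112 = 0.1429


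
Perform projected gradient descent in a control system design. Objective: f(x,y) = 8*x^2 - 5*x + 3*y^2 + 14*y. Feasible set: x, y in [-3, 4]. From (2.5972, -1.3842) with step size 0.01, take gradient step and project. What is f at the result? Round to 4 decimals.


Step 1: Compute gradient at (2.5972, -1.3842).
grad_x = 2*8*2.5972 - 5 = 36.5552
grad_y = 2*3*-1.3842 + 14 = 5.6948
Step 2: Gradient step.
x_raw = 2.5972 - 0.01*36.5552 = 2.2316
y_raw = -1.3842 - 0.01*5.6948 = -1.4411
Step 3: Project onto [-3, 4].
x_proj = clip(2.2316) = 2.2316
y_proj = clip(-1.4411) = -1.4411
Step 4: Evaluate f.
f(2.2316, -1.4411) = 14.7384


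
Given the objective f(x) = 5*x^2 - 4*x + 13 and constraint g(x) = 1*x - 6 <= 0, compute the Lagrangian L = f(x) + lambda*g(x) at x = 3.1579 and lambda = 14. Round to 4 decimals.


Step 1: Evaluate f(x).
f(3.1579) = 5*3.1579^2 - 4*3.1579 + 13 = 50.2301
Step 2: Evaluate g(x).
g(3.1579) = 1*3.1579 - 6 = -2.8421
Step 3: Compute Lagrangian.
L = 50.2301 + 14*-2.8421 = 10.4407


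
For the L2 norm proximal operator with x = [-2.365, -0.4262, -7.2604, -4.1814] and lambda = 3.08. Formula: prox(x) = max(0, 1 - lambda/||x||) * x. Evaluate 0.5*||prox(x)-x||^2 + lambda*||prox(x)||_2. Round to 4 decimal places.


Step 1: Compute ||x||.
||x|| = 8.7162
Step 2: Compute scaling factor.
scale = max(0, 1 - 3.08/8.7162) = 0.6466
Step 3: prox(x) = [-1.5293, -0.2756, -4.6948, -2.7038]
||prox(x)|| = 5.6362
Step 4: Proximal objective.
0.5*||prox-x||^2 = 4.7432
lambda*||prox|| = 17.3595
Total = 22.1027


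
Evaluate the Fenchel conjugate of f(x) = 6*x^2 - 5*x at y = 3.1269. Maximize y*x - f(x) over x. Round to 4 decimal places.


f*(y) = sup_x {y*x - a*x^2 - b*x} = sup_x {(y-b)*x - a*x^2}
FOC: (y - b) - 2a*x = 0 => x* = (y - b)/(2a)
x* = (3.1269 + 5)/(2*6) = 0.6772
f*(3.1269) = (y-b)^2/(4a) = (3.1269 + 5)^2/(4*6)
= 66.0465/24 = 2.7519
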